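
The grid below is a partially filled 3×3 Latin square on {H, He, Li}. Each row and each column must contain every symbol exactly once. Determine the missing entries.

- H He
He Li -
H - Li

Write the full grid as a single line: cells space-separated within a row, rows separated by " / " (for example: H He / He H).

Li H He / He Li H / H He Li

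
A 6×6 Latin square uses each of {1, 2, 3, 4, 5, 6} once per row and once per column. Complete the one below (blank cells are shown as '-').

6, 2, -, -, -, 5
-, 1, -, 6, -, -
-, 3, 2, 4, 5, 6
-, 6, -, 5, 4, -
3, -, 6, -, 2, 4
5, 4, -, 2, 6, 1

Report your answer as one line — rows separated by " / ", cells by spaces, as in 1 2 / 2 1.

6 2 4 3 1 5 / 4 1 5 6 3 2 / 1 3 2 4 5 6 / 2 6 1 5 4 3 / 3 5 6 1 2 4 / 5 4 3 2 6 1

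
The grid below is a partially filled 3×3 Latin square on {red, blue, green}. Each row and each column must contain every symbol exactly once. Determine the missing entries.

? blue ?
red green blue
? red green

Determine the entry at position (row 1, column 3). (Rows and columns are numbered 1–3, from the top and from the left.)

red

row 1 has {blue}; column 1 has {red} — only green is left for (r1,c1).
row 1 has {blue,green}; column 3 has {blue,green} — only red is left for (r1,c3).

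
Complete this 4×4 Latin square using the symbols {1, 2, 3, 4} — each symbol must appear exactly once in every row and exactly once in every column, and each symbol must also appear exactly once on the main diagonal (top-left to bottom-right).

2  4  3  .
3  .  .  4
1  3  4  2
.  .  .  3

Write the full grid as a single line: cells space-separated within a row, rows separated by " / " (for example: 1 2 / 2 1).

2 4 3 1 / 3 1 2 4 / 1 3 4 2 / 4 2 1 3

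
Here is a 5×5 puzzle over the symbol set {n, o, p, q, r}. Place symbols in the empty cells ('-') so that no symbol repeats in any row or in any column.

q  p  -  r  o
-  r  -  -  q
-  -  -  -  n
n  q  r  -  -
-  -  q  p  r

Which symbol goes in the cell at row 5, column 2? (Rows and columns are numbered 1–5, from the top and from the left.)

n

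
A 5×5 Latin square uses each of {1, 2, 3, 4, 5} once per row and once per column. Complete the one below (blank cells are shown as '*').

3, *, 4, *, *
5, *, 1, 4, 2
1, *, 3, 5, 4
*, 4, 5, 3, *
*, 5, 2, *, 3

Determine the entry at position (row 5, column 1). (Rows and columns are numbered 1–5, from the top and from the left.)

(r2,c2) = 3
(r3,c2) = 2
(r4,c1) = 2
(r4,c5) = 1
(r5,c1) = 4

4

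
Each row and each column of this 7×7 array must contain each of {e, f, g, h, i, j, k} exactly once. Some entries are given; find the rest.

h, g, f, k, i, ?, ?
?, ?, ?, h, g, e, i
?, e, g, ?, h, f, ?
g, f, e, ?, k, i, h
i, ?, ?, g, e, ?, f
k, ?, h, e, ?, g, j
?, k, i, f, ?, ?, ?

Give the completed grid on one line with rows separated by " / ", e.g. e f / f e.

(r1,c6): row 1 has {f,g,h,i,k}; column 6 has {e,f,g,i}, so it must be j.
(r1,c7): row 1 has {f,g,h,i,j,k}; column 7 has {f,h,i,j}, so it must be e.
(r2,c2): row 2 has {e,g,h,i}; column 2 has {e,f,g,k}, so it must be j.
(r2,c3): row 2 has {e,g,h,i,j}; column 3 has {e,f,g,h,i}, so it must be k.
(r3,c1): row 3 has {e,f,g,h}; column 1 has {g,h,i,k}, so it must be j.
(r3,c4): row 3 has {e,f,g,h,j}; column 4 has {e,f,g,h,k}, so it must be i.
(r3,c7): row 3 has {e,f,g,h,i,j}; column 7 has {e,f,h,i,j}, so it must be k.
(r4,c4): row 4 has {e,f,g,h,i,k}; column 4 has {e,f,g,h,i,k}, so it must be j.
(r5,c2): row 5 has {e,f,g,i}; column 2 has {e,f,g,j,k}, so it must be h.
(r5,c3): row 5 has {e,f,g,h,i}; column 3 has {e,f,g,h,i,k}, so it must be j.
(r5,c6): row 5 has {e,f,g,h,i,j}; column 6 has {e,f,g,i,j}, so it must be k.
(r6,c2): row 6 has {e,g,h,j,k}; column 2 has {e,f,g,h,j,k}, so it must be i.
(r6,c5): row 6 has {e,g,h,i,j,k}; column 5 has {e,g,h,i,k}, so it must be f.
(r7,c1): row 7 has {f,i,k}; column 1 has {g,h,i,j,k}, so it must be e.
(r7,c5): row 7 has {e,f,i,k}; column 5 has {e,f,g,h,i,k}, so it must be j.
(r7,c6): row 7 has {e,f,i,j,k}; column 6 has {e,f,g,i,j,k}, so it must be h.
(r7,c7): row 7 has {e,f,h,i,j,k}; column 7 has {e,f,h,i,j,k}, so it must be g.
(r2,c1): row 2 has {e,g,h,i,j,k}; column 1 has {e,g,h,i,j,k}, so it must be f.

h g f k i j e / f j k h g e i / j e g i h f k / g f e j k i h / i h j g e k f / k i h e f g j / e k i f j h g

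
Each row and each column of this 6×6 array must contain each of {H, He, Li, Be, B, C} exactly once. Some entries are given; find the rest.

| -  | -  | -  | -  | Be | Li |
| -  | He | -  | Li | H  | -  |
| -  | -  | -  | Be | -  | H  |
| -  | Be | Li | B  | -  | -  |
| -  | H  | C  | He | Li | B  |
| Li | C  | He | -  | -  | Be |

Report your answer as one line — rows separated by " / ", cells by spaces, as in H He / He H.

He B H C Be Li / B He Be Li H C / C Li B Be He H / H Be Li B C He / Be H C He Li B / Li C He H B Be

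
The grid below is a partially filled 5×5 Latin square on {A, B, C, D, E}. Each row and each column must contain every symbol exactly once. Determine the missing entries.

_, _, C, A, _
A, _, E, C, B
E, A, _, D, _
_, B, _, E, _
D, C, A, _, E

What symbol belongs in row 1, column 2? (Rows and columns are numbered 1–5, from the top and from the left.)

E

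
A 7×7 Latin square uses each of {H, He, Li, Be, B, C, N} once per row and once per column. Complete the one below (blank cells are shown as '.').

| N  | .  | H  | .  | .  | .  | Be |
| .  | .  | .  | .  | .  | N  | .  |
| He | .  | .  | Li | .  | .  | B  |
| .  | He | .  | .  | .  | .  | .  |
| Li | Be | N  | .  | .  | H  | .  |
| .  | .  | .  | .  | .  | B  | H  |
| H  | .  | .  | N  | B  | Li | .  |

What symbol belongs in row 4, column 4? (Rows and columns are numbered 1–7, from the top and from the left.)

H

At row 7, column 2: row 7 has {H,Li,B,N}; column 2 has {He,Be}; that leaves C.
At row 7, column 7: row 7 has {H,Li,B,C,N}; column 7 has {H,Be,B}; that leaves He.
At row 5, column 7: row 5 has {H,Li,Be,N}; column 7 has {H,He,Be,B}; that leaves C.
At row 7, column 3: row 7 has {H,He,Li,B,C,N}; column 3 has {H,N}; that leaves Be.
At row 2, column 7: row 2 has {N}; column 7 has {H,He,Be,B,C}; that leaves Li.
At row 3, column 3: row 3 has {He,Li,B}; column 3 has {H,Be,N}; that leaves C.
At row 3, column 6: row 3 has {He,Li,B,C}; column 6 has {H,Li,B,N}; that leaves Be.
At row 4, column 6: row 4 has {He}; column 6 has {H,Li,Be,B,N}; that leaves C.
At row 4, column 7: row 4 has {He,C}; column 7 has {H,He,Li,Be,B,C}; that leaves N.
At row 5, column 5: row 5 has {H,Li,Be,C,N}; column 5 has {B}; that leaves He.
At row 1, column 6: row 1 has {H,Be,N}; column 6 has {H,Li,Be,B,C,N}; that leaves He.
At row 5, column 4: row 5 has {H,He,Li,Be,C,N}; column 4 has {Li,N}; that leaves B.
At row 1, column 4: row 1 has {H,He,Be,N}; column 4 has {Li,B,N}; that leaves C.
At row 1, column 5: row 1 has {H,He,Be,C,N}; column 5 has {He,B}; that leaves Li.
At row 1, column 2: row 1 has {H,He,Li,Be,C,N}; column 2 has {He,Be,C}; that leaves B.
At row 2, column 2: row 2 has {Li,N}; column 2 has {He,Be,B,C}; that leaves H.
At row 3, column 2: row 3 has {He,Li,Be,B,C}; column 2 has {H,He,Be,B,C}; that leaves N.
At row 3, column 5: row 3 has {He,Li,Be,B,C,N}; column 5 has {He,Li,B}; that leaves H.
At row 4, column 5: row 4 has {He,C,N}; column 5 has {H,He,Li,B}; that leaves Be.
At row 6, column 2: row 6 has {H,B}; column 2 has {H,He,Be,B,C,N}; that leaves Li.
At row 6, column 3: row 6 has {H,Li,B}; column 3 has {H,Be,C,N}; that leaves He.
At row 6, column 4: row 6 has {H,He,Li,B}; column 4 has {Li,B,C,N}; that leaves Be.
At row 2, column 3: row 2 has {H,Li,N}; column 3 has {H,He,Be,C,N}; that leaves B.
At row 2, column 4: row 2 has {H,Li,B,N}; column 4 has {Li,Be,B,C,N}; that leaves He.
At row 2, column 5: row 2 has {H,He,Li,B,N}; column 5 has {H,He,Li,Be,B}; that leaves C.
At row 4, column 1: row 4 has {He,Be,C,N}; column 1 has {H,He,Li,N}; that leaves B.
At row 4, column 3: row 4 has {He,Be,B,C,N}; column 3 has {H,He,Be,B,C,N}; that leaves Li.
At row 4, column 4: row 4 has {He,Li,Be,B,C,N}; column 4 has {He,Li,Be,B,C,N}; that leaves H.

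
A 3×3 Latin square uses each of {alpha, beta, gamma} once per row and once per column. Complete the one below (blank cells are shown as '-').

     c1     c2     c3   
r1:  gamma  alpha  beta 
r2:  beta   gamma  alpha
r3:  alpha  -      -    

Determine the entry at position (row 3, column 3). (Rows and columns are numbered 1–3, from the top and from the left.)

row 3 has {alpha}; column 2 has {alpha,gamma} — only beta is left for (r3,c2).
row 3 has {alpha,beta}; column 3 has {alpha,beta} — only gamma is left for (r3,c3).

gamma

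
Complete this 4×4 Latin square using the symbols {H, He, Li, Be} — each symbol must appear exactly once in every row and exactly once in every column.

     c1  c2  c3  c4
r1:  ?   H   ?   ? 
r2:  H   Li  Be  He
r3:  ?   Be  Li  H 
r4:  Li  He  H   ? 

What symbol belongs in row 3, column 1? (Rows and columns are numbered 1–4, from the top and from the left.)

(r1,c3) = He
(r3,c1) = He

He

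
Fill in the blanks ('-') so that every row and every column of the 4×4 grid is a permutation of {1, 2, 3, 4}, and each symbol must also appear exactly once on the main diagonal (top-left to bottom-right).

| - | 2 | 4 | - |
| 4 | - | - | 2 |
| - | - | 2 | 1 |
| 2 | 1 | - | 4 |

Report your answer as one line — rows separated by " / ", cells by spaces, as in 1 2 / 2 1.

row 1 has {2,4}; column 4 has {1,2,4} — only 3 is left for (r1,c4).
row 2 has {2,4}; column 2 has {1,2}; the diagonal has {2,4} — only 3 is left for (r2,c2).
row 2 has {2,3,4}; column 3 has {2,4} — only 1 is left for (r2,c3).
row 3 has {1,2}; column 1 has {2,4} — only 3 is left for (r3,c1).
row 3 has {1,2,3}; column 2 has {1,2,3} — only 4 is left for (r3,c2).
row 4 has {1,2,4}; column 3 has {1,2,4} — only 3 is left for (r4,c3).
row 1 has {2,3,4}; column 1 has {2,3,4}; the diagonal has {2,3,4} — only 1 is left for (r1,c1).

1 2 4 3 / 4 3 1 2 / 3 4 2 1 / 2 1 3 4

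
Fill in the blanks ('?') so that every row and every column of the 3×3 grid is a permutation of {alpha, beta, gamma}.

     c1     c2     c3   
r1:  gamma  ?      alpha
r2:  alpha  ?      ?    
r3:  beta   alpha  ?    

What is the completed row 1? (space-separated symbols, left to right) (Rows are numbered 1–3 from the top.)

gamma beta alpha

(r1,c2) = beta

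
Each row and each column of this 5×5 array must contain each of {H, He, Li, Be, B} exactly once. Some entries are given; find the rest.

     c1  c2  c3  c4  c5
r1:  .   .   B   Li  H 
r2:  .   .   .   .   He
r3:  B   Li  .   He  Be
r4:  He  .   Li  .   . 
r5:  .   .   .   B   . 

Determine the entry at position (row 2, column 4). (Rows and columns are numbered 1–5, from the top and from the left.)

H

(r1,c1): row 1 has {H,Li,B}; column 1 has {He,B}, so it must be Be.
(r1,c2): row 1 has {H,Li,Be,B}; column 2 has {Li}, so it must be He.
(r3,c3): row 3 has {He,Li,Be,B}; column 3 has {Li,B}, so it must be H.
(r4,c5): row 4 has {He,Li}; column 5 has {H,He,Be}, so it must be B.
(r5,c5): row 5 has {B}; column 5 has {H,He,Be,B}, so it must be Li.
(r2,c3): row 2 has {He}; column 3 has {H,Li,B}, so it must be Be.
(r2,c4): row 2 has {He,Be}; column 4 has {He,Li,B}, so it must be H.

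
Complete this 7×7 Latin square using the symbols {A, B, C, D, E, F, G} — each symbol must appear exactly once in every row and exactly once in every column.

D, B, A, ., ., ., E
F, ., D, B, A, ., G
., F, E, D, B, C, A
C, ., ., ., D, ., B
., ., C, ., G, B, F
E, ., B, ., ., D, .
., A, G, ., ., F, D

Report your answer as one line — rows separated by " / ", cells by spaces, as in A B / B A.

D B A F C G E / F C D B A E G / G F E D B C A / C E F G D A B / A D C E G B F / E G B A F D C / B A G C E F D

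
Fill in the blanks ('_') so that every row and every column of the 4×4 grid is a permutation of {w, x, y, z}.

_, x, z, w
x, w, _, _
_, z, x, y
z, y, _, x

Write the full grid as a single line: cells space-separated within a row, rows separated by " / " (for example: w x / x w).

y x z w / x w y z / w z x y / z y w x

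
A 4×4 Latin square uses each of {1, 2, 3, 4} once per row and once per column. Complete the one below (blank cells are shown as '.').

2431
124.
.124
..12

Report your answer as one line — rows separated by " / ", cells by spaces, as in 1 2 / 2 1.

2 4 3 1 / 1 2 4 3 / 3 1 2 4 / 4 3 1 2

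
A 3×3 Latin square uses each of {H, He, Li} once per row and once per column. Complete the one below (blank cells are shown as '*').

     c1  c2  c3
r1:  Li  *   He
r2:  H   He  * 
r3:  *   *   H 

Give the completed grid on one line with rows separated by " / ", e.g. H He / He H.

(r1,c2) = H
(r2,c3) = Li
(r3,c1) = He
(r3,c2) = Li

Li H He / H He Li / He Li H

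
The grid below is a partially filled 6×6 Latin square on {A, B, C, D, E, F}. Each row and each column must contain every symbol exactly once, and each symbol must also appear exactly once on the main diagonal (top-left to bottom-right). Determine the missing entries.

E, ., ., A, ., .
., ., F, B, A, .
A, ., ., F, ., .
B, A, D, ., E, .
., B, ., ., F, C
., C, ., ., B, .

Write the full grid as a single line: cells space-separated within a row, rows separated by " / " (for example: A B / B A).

E F C A D B / C D F B A E / A E B F C D / B A D C E F / D B A E F C / F C E D B A

(r2,c2) = D
(r2,c6) = E
(r3,c2) = E
(r4,c4) = C
(r4,c6) = F
(r5,c1) = D
(r5,c4) = E
(r6,c1) = F
(r6,c4) = D
(r6,c6) = A
(r1,c2) = F
(r2,c1) = C
(r3,c3) = B
(r3,c6) = D
(r5,c3) = A
(r6,c3) = E
(r1,c3) = C
(r1,c5) = D
(r1,c6) = B
(r3,c5) = C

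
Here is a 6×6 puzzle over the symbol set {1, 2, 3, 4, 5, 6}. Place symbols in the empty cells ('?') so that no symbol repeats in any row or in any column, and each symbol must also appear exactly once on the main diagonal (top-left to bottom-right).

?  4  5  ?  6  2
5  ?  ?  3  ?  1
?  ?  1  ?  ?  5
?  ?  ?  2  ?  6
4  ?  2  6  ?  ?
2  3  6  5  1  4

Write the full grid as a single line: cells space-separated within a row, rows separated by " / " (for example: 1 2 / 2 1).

Cell (r1,c1): row 1 has {2,4,5,6}; column 1 has {2,4,5}; the diagonal has {1,2,4} → 3.
Cell (r1,c4): row 1 has {2,3,4,5,6}; column 4 has {2,3,5,6} → 1.
Cell (r2,c2): row 2 has {1,3,5}; column 2 has {3,4}; the diagonal has {1,2,3,4} → 6.
Cell (r2,c3): row 2 has {1,3,5,6}; column 3 has {1,2,5,6} → 4.
Cell (r2,c5): row 2 has {1,3,4,5,6}; column 5 has {1,6} → 2.
Cell (r3,c1): row 3 has {1,5}; column 1 has {2,3,4,5} → 6.
Cell (r3,c2): row 3 has {1,5,6}; column 2 has {3,4,6} → 2.
Cell (r3,c4): row 3 has {1,2,5,6}; column 4 has {1,2,3,5,6} → 4.
Cell (r3,c5): row 3 has {1,2,4,5,6}; column 5 has {1,2,6} → 3.
Cell (r4,c1): row 4 has {2,6}; column 1 has {2,3,4,5,6} → 1.
Cell (r4,c2): row 4 has {1,2,6}; column 2 has {2,3,4,6} → 5.
Cell (r4,c3): row 4 has {1,2,5,6}; column 3 has {1,2,4,5,6} → 3.
Cell (r4,c5): row 4 has {1,2,3,5,6}; column 5 has {1,2,3,6} → 4.
Cell (r5,c2): row 5 has {2,4,6}; column 2 has {2,3,4,5,6} → 1.
Cell (r5,c5): row 5 has {1,2,4,6}; column 5 has {1,2,3,4,6}; the diagonal has {1,2,3,4,6} → 5.
Cell (r5,c6): row 5 has {1,2,4,5,6}; column 6 has {1,2,4,5,6} → 3.

3 4 5 1 6 2 / 5 6 4 3 2 1 / 6 2 1 4 3 5 / 1 5 3 2 4 6 / 4 1 2 6 5 3 / 2 3 6 5 1 4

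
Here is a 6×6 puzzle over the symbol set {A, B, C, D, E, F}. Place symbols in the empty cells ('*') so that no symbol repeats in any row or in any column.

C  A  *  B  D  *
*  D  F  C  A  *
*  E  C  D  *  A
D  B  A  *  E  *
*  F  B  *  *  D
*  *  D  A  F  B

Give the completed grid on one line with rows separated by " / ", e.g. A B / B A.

C A E B D F / B D F C A E / F E C D B A / D B A F E C / A F B E C D / E C D A F B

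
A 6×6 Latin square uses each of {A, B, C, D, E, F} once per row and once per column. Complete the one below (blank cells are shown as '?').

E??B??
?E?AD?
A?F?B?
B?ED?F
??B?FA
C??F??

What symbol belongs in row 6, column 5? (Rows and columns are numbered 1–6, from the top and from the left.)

Cell (r2,c1): row 2 has {A,D,E}; column 1 has {A,B,C,E} → F.
Cell (r2,c3): row 2 has {A,D,E,F}; column 3 has {B,E,F} → C.
Cell (r2,c6): row 2 has {A,C,D,E,F}; column 6 has {A,F} → B.
Cell (r5,c1): row 5 has {A,B,F}; column 1 has {A,B,C,E,F} → D.
Cell (r5,c2): row 5 has {A,B,D,F}; column 2 has {E} → C.
Cell (r5,c4): row 5 has {A,B,C,D,F}; column 4 has {A,B,D,F} → E.
Cell (r3,c2): row 3 has {A,B,F}; column 2 has {C,E} → D.
Cell (r3,c4): row 3 has {A,B,D,F}; column 4 has {A,B,D,E,F} → C.
Cell (r3,c6): row 3 has {A,B,C,D,F}; column 6 has {A,B,F} → E.
Cell (r4,c2): row 4 has {B,D,E,F}; column 2 has {C,D,E} → A.
Cell (r4,c5): row 4 has {A,B,D,E,F}; column 5 has {B,D,F} → C.
Cell (r6,c2): row 6 has {C,F}; column 2 has {A,C,D,E} → B.
Cell (r6,c6): row 6 has {B,C,F}; column 6 has {A,B,E,F} → D.
Cell (r1,c2): row 1 has {B,E}; column 2 has {A,B,C,D,E} → F.
Cell (r1,c5): row 1 has {B,E,F}; column 5 has {B,C,D,F} → A.
Cell (r1,c6): row 1 has {A,B,E,F}; column 6 has {A,B,D,E,F} → C.
Cell (r6,c3): row 6 has {B,C,D,F}; column 3 has {B,C,E,F} → A.
Cell (r6,c5): row 6 has {A,B,C,D,F}; column 5 has {A,B,C,D,F} → E.

E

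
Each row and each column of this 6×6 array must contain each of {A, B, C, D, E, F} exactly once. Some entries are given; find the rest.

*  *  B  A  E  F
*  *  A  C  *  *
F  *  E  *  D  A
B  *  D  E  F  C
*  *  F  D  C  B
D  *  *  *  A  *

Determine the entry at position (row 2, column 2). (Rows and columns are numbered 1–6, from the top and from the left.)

At row 1, column 1: row 1 has {A,B,E,F}; column 1 has {B,D,F}; that leaves C.
At row 1, column 2: row 1 has {A,B,C,E,F}; column 2 is empty so far; that leaves D.
At row 2, column 1: row 2 has {A,C}; column 1 has {B,C,D,F}; that leaves E.
At row 2, column 5: row 2 has {A,C,E}; column 5 has {A,C,D,E,F}; that leaves B.
At row 2, column 6: row 2 has {A,B,C,E}; column 6 has {A,B,C,F}; that leaves D.
At row 3, column 4: row 3 has {A,D,E,F}; column 4 has {A,C,D,E}; that leaves B.
At row 4, column 2: row 4 has {B,C,D,E,F}; column 2 has {D}; that leaves A.
At row 5, column 1: row 5 has {B,C,D,F}; column 1 has {B,C,D,E,F}; that leaves A.
At row 5, column 2: row 5 has {A,B,C,D,F}; column 2 has {A,D}; that leaves E.
At row 6, column 3: row 6 has {A,D}; column 3 has {A,B,D,E,F}; that leaves C.
At row 6, column 4: row 6 has {A,C,D}; column 4 has {A,B,C,D,E}; that leaves F.
At row 6, column 6: row 6 has {A,C,D,F}; column 6 has {A,B,C,D,F}; that leaves E.
At row 2, column 2: row 2 has {A,B,C,D,E}; column 2 has {A,D,E}; that leaves F.

F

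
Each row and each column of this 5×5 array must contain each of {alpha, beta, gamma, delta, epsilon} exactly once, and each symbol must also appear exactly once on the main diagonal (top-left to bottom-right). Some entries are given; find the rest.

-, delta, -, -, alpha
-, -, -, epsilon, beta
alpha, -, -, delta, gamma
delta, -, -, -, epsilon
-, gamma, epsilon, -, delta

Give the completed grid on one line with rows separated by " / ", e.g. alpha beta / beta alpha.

epsilon delta gamma beta alpha / gamma alpha delta epsilon beta / alpha epsilon beta delta gamma / delta beta alpha gamma epsilon / beta gamma epsilon alpha delta

(r2,c1) = gamma
(r2,c2) = alpha
(r2,c3) = delta
(r3,c3) = beta
(r4,c2) = beta
(r4,c4) = gamma
(r5,c1) = beta
(r5,c4) = alpha
(r1,c1) = epsilon
(r1,c3) = gamma
(r1,c4) = beta
(r3,c2) = epsilon
(r4,c3) = alpha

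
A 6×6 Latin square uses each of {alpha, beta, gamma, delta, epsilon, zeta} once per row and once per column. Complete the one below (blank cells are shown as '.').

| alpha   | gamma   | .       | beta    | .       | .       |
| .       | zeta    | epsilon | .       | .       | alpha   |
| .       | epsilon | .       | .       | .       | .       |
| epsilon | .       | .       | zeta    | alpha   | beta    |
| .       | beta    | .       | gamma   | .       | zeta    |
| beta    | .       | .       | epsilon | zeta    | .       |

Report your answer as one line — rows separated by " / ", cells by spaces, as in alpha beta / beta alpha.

alpha gamma zeta beta delta epsilon / gamma zeta epsilon delta beta alpha / zeta epsilon beta alpha gamma delta / epsilon delta gamma zeta alpha beta / delta beta alpha gamma epsilon zeta / beta alpha delta epsilon zeta gamma

row 2 has {alpha,epsilon,zeta}; column 4 has {beta,gamma,epsilon,zeta} — only delta is left for (r2,c4).
row 3 has {epsilon}; column 4 has {beta,gamma,delta,epsilon,zeta} — only alpha is left for (r3,c4).
row 4 has {alpha,beta,epsilon,zeta}; column 2 has {beta,gamma,epsilon,zeta} — only delta is left for (r4,c2).
row 4 has {alpha,beta,delta,epsilon,zeta}; column 3 has {epsilon} — only gamma is left for (r4,c3).
row 5 has {beta,gamma,zeta}; column 1 has {alpha,beta,epsilon} — only delta is left for (r5,c1).
row 5 has {beta,gamma,delta,zeta}; column 3 has {gamma,epsilon} — only alpha is left for (r5,c3).
row 5 has {alpha,beta,gamma,delta,zeta}; column 5 has {alpha,zeta} — only epsilon is left for (r5,c5).
row 6 has {beta,epsilon,zeta}; column 2 has {beta,gamma,delta,epsilon,zeta} — only alpha is left for (r6,c2).
row 6 has {alpha,beta,epsilon,zeta}; column 3 has {alpha,gamma,epsilon} — only delta is left for (r6,c3).
row 6 has {alpha,beta,delta,epsilon,zeta}; column 6 has {alpha,beta,zeta} — only gamma is left for (r6,c6).
row 1 has {alpha,beta,gamma}; column 3 has {alpha,gamma,delta,epsilon} — only zeta is left for (r1,c3).
row 1 has {alpha,beta,gamma,zeta}; column 5 has {alpha,epsilon,zeta} — only delta is left for (r1,c5).
row 1 has {alpha,beta,gamma,delta,zeta}; column 6 has {alpha,beta,gamma,zeta} — only epsilon is left for (r1,c6).
row 2 has {alpha,delta,epsilon,zeta}; column 1 has {alpha,beta,delta,epsilon} — only gamma is left for (r2,c1).
row 2 has {alpha,gamma,delta,epsilon,zeta}; column 5 has {alpha,delta,epsilon,zeta} — only beta is left for (r2,c5).
row 3 has {alpha,epsilon}; column 1 has {alpha,beta,gamma,delta,epsilon} — only zeta is left for (r3,c1).
row 3 has {alpha,epsilon,zeta}; column 3 has {alpha,gamma,delta,epsilon,zeta} — only beta is left for (r3,c3).
row 3 has {alpha,beta,epsilon,zeta}; column 5 has {alpha,beta,delta,epsilon,zeta} — only gamma is left for (r3,c5).
row 3 has {alpha,beta,gamma,epsilon,zeta}; column 6 has {alpha,beta,gamma,epsilon,zeta} — only delta is left for (r3,c6).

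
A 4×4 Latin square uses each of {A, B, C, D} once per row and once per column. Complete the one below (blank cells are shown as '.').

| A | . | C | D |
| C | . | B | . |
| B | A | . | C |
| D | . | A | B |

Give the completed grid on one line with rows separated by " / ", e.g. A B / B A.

A B C D / C D B A / B A D C / D C A B

(r1,c2) = B
(r2,c2) = D
(r2,c4) = A
(r3,c3) = D
(r4,c2) = C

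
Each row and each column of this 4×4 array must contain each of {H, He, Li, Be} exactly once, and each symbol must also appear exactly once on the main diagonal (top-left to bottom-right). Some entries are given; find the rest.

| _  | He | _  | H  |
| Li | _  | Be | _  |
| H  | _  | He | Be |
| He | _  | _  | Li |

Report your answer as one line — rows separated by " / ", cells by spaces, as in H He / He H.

At row 1, column 1: row 1 has {H,He}; column 1 has {H,He,Li}; the diagonal has {He,Li}; that leaves Be.
At row 1, column 3: row 1 has {H,He,Be}; column 3 has {He,Be}; that leaves Li.
At row 2, column 2: row 2 has {Li,Be}; column 2 has {He}; the diagonal has {He,Li,Be}; that leaves H.
At row 2, column 4: row 2 has {H,Li,Be}; column 4 has {H,Li,Be}; that leaves He.
At row 3, column 2: row 3 has {H,He,Be}; column 2 has {H,He}; that leaves Li.
At row 4, column 2: row 4 has {He,Li}; column 2 has {H,He,Li}; that leaves Be.
At row 4, column 3: row 4 has {He,Li,Be}; column 3 has {He,Li,Be}; that leaves H.

Be He Li H / Li H Be He / H Li He Be / He Be H Li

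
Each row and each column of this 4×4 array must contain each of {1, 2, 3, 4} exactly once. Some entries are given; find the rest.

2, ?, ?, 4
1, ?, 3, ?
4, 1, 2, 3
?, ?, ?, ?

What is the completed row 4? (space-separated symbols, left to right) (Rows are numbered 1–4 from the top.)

3 2 4 1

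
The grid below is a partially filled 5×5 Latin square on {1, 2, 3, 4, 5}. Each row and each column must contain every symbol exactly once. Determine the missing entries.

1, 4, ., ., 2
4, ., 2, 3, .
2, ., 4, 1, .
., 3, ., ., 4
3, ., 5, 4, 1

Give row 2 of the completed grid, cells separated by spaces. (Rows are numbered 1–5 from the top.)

4 1 2 3 5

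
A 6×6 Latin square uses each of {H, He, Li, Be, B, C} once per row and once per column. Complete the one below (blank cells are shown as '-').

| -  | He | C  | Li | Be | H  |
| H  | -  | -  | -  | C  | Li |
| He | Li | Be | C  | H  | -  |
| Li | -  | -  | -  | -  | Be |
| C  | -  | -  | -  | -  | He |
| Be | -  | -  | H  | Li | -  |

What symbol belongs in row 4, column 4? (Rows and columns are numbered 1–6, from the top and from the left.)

B

At row 1, column 1: row 1 has {H,He,Li,Be,C}; column 1 has {H,He,Li,Be,C}; that leaves B.
At row 3, column 6: row 3 has {H,He,Li,Be,C}; column 6 has {H,He,Li,Be}; that leaves B.
At row 5, column 5: row 5 has {He,C}; column 5 has {H,Li,Be,C}; that leaves B.
At row 6, column 6: row 6 has {H,Li,Be}; column 6 has {H,He,Li,Be,B}; that leaves C.
At row 4, column 5: row 4 has {Li,Be}; column 5 has {H,Li,Be,B,C}; that leaves He.
At row 5, column 4: row 5 has {He,B,C}; column 4 has {H,Li,C}; that leaves Be.
At row 6, column 2: row 6 has {H,Li,Be,C}; column 2 has {He,Li}; that leaves B.
At row 6, column 3: row 6 has {H,Li,Be,B,C}; column 3 has {Be,C}; that leaves He.
At row 2, column 2: row 2 has {H,Li,C}; column 2 has {He,Li,B}; that leaves Be.
At row 2, column 3: row 2 has {H,Li,Be,C}; column 3 has {He,Be,C}; that leaves B.
At row 2, column 4: row 2 has {H,Li,Be,B,C}; column 4 has {H,Li,Be,C}; that leaves He.
At row 4, column 3: row 4 has {He,Li,Be}; column 3 has {He,Be,B,C}; that leaves H.
At row 4, column 4: row 4 has {H,He,Li,Be}; column 4 has {H,He,Li,Be,C}; that leaves B.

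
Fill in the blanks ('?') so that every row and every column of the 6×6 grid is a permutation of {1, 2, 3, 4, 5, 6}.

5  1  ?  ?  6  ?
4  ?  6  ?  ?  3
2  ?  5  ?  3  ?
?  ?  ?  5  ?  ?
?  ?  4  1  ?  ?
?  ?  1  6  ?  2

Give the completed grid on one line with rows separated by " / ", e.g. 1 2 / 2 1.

5 1 2 3 6 4 / 4 5 6 2 1 3 / 2 6 5 4 3 1 / 1 2 3 5 4 6 / 6 3 4 1 2 5 / 3 4 1 6 5 2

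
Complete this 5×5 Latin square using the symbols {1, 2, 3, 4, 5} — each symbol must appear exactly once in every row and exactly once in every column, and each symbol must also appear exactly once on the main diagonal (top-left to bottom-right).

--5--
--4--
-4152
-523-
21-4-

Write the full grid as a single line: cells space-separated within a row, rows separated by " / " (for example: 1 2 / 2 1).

4 3 5 2 1 / 5 2 4 1 3 / 3 4 1 5 2 / 1 5 2 3 4 / 2 1 3 4 5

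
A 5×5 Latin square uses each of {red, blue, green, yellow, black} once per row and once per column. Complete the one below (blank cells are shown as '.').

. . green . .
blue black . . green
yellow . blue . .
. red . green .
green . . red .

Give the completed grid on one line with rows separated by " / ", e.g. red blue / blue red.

At row 2, column 4: row 2 has {blue,green,black}; column 4 has {red,green}; that leaves yellow.
At row 3, column 2: row 3 has {blue,yellow}; column 2 has {red,black}; that leaves green.
At row 3, column 4: row 3 has {blue,green,yellow}; column 4 has {red,green,yellow}; that leaves black.
At row 3, column 5: row 3 has {blue,green,yellow,black}; column 5 has {green}; that leaves red.
At row 4, column 1: row 4 has {red,green}; column 1 has {blue,green,yellow}; that leaves black.
At row 4, column 3: row 4 has {red,green,black}; column 3 has {blue,green}; that leaves yellow.
At row 4, column 5: row 4 has {red,green,yellow,black}; column 5 has {red,green}; that leaves blue.
At row 5, column 3: row 5 has {red,green}; column 3 has {blue,green,yellow}; that leaves black.
At row 5, column 5: row 5 has {red,green,black}; column 5 has {red,blue,green}; that leaves yellow.
At row 1, column 1: row 1 has {green}; column 1 has {blue,green,yellow,black}; that leaves red.
At row 1, column 4: row 1 has {red,green}; column 4 has {red,green,yellow,black}; that leaves blue.
At row 1, column 5: row 1 has {red,blue,green}; column 5 has {red,blue,green,yellow}; that leaves black.
At row 2, column 3: row 2 has {blue,green,yellow,black}; column 3 has {blue,green,yellow,black}; that leaves red.
At row 5, column 2: row 5 has {red,green,yellow,black}; column 2 has {red,green,black}; that leaves blue.
At row 1, column 2: row 1 has {red,blue,green,black}; column 2 has {red,blue,green,black}; that leaves yellow.

red yellow green blue black / blue black red yellow green / yellow green blue black red / black red yellow green blue / green blue black red yellow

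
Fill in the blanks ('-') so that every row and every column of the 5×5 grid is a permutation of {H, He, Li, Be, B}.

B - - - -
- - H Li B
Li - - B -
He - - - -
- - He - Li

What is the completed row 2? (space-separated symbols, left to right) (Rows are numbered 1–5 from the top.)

Be He H Li B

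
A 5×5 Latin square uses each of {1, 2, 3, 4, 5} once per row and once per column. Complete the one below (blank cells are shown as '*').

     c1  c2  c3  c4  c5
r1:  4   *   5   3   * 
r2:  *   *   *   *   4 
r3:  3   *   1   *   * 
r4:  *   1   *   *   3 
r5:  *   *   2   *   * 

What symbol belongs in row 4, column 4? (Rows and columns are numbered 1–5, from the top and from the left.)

2

row 1 has {3,4,5}; column 2 has {1} — only 2 is left for (r1,c2).
row 1 has {2,3,4,5}; column 5 has {3,4} — only 1 is left for (r1,c5).
row 2 has {4}; column 3 has {1,2,5} — only 3 is left for (r2,c3).
row 4 has {1,3}; column 3 has {1,2,3,5} — only 4 is left for (r4,c3).
row 5 has {2}; column 5 has {1,3,4} — only 5 is left for (r5,c5).
row 2 has {3,4}; column 2 has {1,2} — only 5 is left for (r2,c2).
row 3 has {1,3}; column 2 has {1,2,5} — only 4 is left for (r3,c2).
row 3 has {1,3,4}; column 5 has {1,3,4,5} — only 2 is left for (r3,c5).
row 5 has {2,5}; column 1 has {3,4} — only 1 is left for (r5,c1).
row 5 has {1,2,5}; column 2 has {1,2,4,5} — only 3 is left for (r5,c2).
row 5 has {1,2,3,5}; column 4 has {3} — only 4 is left for (r5,c4).
row 2 has {3,4,5}; column 1 has {1,3,4} — only 2 is left for (r2,c1).
row 2 has {2,3,4,5}; column 4 has {3,4} — only 1 is left for (r2,c4).
row 3 has {1,2,3,4}; column 4 has {1,3,4} — only 5 is left for (r3,c4).
row 4 has {1,3,4}; column 1 has {1,2,3,4} — only 5 is left for (r4,c1).
row 4 has {1,3,4,5}; column 4 has {1,3,4,5} — only 2 is left for (r4,c4).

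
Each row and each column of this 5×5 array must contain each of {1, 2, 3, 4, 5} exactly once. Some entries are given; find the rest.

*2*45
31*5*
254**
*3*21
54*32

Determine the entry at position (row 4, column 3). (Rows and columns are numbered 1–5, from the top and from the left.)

5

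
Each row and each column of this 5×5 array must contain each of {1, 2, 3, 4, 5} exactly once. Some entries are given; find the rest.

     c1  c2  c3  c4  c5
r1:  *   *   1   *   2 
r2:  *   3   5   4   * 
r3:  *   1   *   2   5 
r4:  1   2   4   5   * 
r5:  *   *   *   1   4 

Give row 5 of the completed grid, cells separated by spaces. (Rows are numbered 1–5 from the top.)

3 5 2 1 4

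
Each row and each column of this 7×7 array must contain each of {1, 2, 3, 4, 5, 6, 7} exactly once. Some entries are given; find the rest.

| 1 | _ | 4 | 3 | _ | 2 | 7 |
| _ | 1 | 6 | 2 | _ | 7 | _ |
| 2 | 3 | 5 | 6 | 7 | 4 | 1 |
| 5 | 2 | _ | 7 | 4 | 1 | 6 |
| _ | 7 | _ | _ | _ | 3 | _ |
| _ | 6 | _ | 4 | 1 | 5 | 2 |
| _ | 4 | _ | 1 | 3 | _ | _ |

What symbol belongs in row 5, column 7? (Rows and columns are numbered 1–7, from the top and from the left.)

4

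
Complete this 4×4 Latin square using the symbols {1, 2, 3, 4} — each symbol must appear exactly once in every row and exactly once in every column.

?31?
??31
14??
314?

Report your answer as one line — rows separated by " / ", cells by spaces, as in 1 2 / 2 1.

2 3 1 4 / 4 2 3 1 / 1 4 2 3 / 3 1 4 2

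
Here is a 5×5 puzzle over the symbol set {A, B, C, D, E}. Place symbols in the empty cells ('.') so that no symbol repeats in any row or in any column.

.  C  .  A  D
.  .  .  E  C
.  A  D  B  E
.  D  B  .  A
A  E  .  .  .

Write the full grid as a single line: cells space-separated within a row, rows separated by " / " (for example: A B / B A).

B C E A D / D B A E C / C A D B E / E D B C A / A E C D B

(r1,c3) = E
(r2,c2) = B
(r2,c3) = A
(r3,c1) = C
(r4,c1) = E
(r4,c4) = C
(r5,c3) = C
(r5,c4) = D
(r5,c5) = B
(r1,c1) = B
(r2,c1) = D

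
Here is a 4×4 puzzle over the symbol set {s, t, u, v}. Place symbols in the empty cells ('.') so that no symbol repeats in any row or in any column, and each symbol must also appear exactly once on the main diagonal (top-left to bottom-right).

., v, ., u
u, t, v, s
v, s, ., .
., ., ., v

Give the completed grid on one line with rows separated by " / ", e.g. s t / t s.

s v t u / u t v s / v s u t / t u s v

At row 1, column 1: row 1 has {u,v}; column 1 has {u,v}; the diagonal has {t,v}; that leaves s.
At row 1, column 3: row 1 has {s,u,v}; column 3 has {v}; that leaves t.
At row 3, column 3: row 3 has {s,v}; column 3 has {t,v}; the diagonal has {s,t,v}; that leaves u.
At row 3, column 4: row 3 has {s,u,v}; column 4 has {s,u,v}; that leaves t.
At row 4, column 1: row 4 has {v}; column 1 has {s,u,v}; that leaves t.
At row 4, column 2: row 4 has {t,v}; column 2 has {s,t,v}; that leaves u.
At row 4, column 3: row 4 has {t,u,v}; column 3 has {t,u,v}; that leaves s.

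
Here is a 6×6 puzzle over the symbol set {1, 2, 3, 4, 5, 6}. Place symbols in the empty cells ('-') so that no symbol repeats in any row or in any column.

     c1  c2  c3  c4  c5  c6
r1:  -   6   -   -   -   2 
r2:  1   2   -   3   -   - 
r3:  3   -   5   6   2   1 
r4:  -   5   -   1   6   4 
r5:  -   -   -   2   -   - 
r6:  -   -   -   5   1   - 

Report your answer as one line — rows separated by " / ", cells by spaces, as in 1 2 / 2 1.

At row 1, column 4: row 1 has {2,6}; column 4 has {1,2,3,5,6}; that leaves 4.
At row 3, column 2: row 3 has {1,2,3,5,6}; column 2 has {2,5,6}; that leaves 4.
At row 4, column 1: row 4 has {1,4,5,6}; column 1 has {1,3}; that leaves 2.
At row 4, column 3: row 4 has {1,2,4,5,6}; column 3 has {5}; that leaves 3.
At row 6, column 2: row 6 has {1,5}; column 2 has {2,4,5,6}; that leaves 3.
At row 6, column 6: row 6 has {1,3,5}; column 6 has {1,2,4}; that leaves 6.
At row 1, column 1: row 1 has {2,4,6}; column 1 has {1,2,3}; that leaves 5.
At row 1, column 3: row 1 has {2,4,5,6}; column 3 has {3,5}; that leaves 1.
At row 1, column 5: row 1 has {1,2,4,5,6}; column 5 has {1,2,6}; that leaves 3.
At row 2, column 6: row 2 has {1,2,3}; column 6 has {1,2,4,6}; that leaves 5.
At row 5, column 2: row 5 has {2}; column 2 has {2,3,4,5,6}; that leaves 1.
At row 5, column 6: row 5 has {1,2}; column 6 has {1,2,4,5,6}; that leaves 3.
At row 6, column 1: row 6 has {1,3,5,6}; column 1 has {1,2,3,5}; that leaves 4.
At row 6, column 3: row 6 has {1,3,4,5,6}; column 3 has {1,3,5}; that leaves 2.
At row 2, column 5: row 2 has {1,2,3,5}; column 5 has {1,2,3,6}; that leaves 4.
At row 5, column 1: row 5 has {1,2,3}; column 1 has {1,2,3,4,5}; that leaves 6.
At row 5, column 3: row 5 has {1,2,3,6}; column 3 has {1,2,3,5}; that leaves 4.
At row 5, column 5: row 5 has {1,2,3,4,6}; column 5 has {1,2,3,4,6}; that leaves 5.
At row 2, column 3: row 2 has {1,2,3,4,5}; column 3 has {1,2,3,4,5}; that leaves 6.

5 6 1 4 3 2 / 1 2 6 3 4 5 / 3 4 5 6 2 1 / 2 5 3 1 6 4 / 6 1 4 2 5 3 / 4 3 2 5 1 6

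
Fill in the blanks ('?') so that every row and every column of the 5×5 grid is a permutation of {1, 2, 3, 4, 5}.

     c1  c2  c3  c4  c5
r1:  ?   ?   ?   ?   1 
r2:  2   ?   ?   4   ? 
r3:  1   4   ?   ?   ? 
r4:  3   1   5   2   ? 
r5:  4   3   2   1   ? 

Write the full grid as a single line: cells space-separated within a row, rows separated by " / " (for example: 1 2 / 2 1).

5 2 4 3 1 / 2 5 1 4 3 / 1 4 3 5 2 / 3 1 5 2 4 / 4 3 2 1 5

row 1 has {1}; column 1 has {1,2,3,4} — only 5 is left for (r1,c1).
row 1 has {1,5}; column 2 has {1,3,4} — only 2 is left for (r1,c2).
row 1 has {1,2,5}; column 4 has {1,2,4} — only 3 is left for (r1,c4).
row 2 has {2,4}; column 2 has {1,2,3,4} — only 5 is left for (r2,c2).
row 2 has {2,4,5}; column 5 has {1} — only 3 is left for (r2,c5).
row 3 has {1,4}; column 3 has {2,5} — only 3 is left for (r3,c3).
row 3 has {1,3,4}; column 4 has {1,2,3,4} — only 5 is left for (r3,c4).
row 3 has {1,3,4,5}; column 5 has {1,3} — only 2 is left for (r3,c5).
row 4 has {1,2,3,5}; column 5 has {1,2,3} — only 4 is left for (r4,c5).
row 5 has {1,2,3,4}; column 5 has {1,2,3,4} — only 5 is left for (r5,c5).
row 1 has {1,2,3,5}; column 3 has {2,3,5} — only 4 is left for (r1,c3).
row 2 has {2,3,4,5}; column 3 has {2,3,4,5} — only 1 is left for (r2,c3).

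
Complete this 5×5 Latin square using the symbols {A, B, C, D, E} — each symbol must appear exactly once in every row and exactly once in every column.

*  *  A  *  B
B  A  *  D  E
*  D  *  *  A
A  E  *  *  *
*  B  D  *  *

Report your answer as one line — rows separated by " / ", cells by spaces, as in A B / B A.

row 1 has {A,B}; column 2 has {A,B,D,E} — only C is left for (r1,c2).
row 1 has {A,B,C}; column 4 has {D} — only E is left for (r1,c4).
row 2 has {A,B,D,E}; column 3 has {A,D} — only C is left for (r2,c3).
row 4 has {A,E}; column 3 has {A,C,D} — only B is left for (r4,c3).
row 4 has {A,B,E}; column 4 has {D,E} — only C is left for (r4,c4).
row 4 has {A,B,C,E}; column 5 has {A,B,E} — only D is left for (r4,c5).
row 5 has {B,D}; column 4 has {C,D,E} — only A is left for (r5,c4).
row 5 has {A,B,D}; column 5 has {A,B,D,E} — only C is left for (r5,c5).
row 1 has {A,B,C,E}; column 1 has {A,B} — only D is left for (r1,c1).
row 3 has {A,D}; column 3 has {A,B,C,D} — only E is left for (r3,c3).
row 3 has {A,D,E}; column 4 has {A,C,D,E} — only B is left for (r3,c4).
row 5 has {A,B,C,D}; column 1 has {A,B,D} — only E is left for (r5,c1).
row 3 has {A,B,D,E}; column 1 has {A,B,D,E} — only C is left for (r3,c1).

D C A E B / B A C D E / C D E B A / A E B C D / E B D A C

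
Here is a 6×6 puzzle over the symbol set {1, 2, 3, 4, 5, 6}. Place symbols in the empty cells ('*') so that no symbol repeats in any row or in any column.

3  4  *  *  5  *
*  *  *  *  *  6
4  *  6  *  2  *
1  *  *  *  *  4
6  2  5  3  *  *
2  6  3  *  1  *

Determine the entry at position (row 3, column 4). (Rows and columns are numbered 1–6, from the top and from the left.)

1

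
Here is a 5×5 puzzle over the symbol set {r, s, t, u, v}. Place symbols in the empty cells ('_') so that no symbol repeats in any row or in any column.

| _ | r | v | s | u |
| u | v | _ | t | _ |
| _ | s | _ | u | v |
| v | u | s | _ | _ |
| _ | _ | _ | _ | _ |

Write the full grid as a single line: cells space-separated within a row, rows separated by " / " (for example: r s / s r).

t r v s u / u v r t s / r s t u v / v u s r t / s t u v r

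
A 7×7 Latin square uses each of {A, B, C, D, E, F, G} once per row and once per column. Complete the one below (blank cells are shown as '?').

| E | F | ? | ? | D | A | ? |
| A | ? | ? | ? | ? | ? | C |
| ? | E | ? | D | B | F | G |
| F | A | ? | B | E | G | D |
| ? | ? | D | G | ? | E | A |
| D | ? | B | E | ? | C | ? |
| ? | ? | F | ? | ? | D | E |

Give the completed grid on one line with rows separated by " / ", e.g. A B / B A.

E F G C D A B / A D E F G B C / C E A D B F G / F A C B E G D / B C D G F E A / D G B E A C F / G B F A C D E

(r1,c4) = C
(r1,c7) = B
(r2,c4) = F
(r2,c5) = G
(r2,c6) = B
(r3,c1) = C
(r3,c3) = A
(r4,c3) = C
(r5,c1) = B
(r5,c2) = C
(r5,c5) = F
(r6,c2) = G
(r6,c5) = A
(r6,c7) = F
(r7,c1) = G
(r7,c2) = B
(r7,c4) = A
(r7,c5) = C
(r1,c3) = G
(r2,c2) = D
(r2,c3) = E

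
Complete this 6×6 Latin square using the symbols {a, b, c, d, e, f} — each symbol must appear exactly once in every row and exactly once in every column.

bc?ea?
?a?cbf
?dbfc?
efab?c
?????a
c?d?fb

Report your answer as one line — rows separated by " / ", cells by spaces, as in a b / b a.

b c f e a d / d a e c b f / a d b f c e / e f a b d c / f b c d e a / c e d a f b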